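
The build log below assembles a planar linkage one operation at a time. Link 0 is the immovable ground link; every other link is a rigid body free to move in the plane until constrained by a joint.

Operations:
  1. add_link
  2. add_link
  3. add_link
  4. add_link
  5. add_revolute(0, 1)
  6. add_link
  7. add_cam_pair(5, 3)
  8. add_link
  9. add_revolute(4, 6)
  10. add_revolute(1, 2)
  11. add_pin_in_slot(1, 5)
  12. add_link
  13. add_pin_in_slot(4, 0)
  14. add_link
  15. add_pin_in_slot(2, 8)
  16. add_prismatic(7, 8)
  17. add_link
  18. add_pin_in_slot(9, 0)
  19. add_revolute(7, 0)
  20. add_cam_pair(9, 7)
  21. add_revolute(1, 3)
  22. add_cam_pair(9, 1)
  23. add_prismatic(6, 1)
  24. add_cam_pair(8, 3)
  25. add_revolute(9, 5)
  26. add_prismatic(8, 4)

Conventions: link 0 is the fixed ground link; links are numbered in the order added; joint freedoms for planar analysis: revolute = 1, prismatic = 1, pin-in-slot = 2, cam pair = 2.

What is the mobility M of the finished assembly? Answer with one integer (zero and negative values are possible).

ground; <1,0,0>
#1 <2,0,0>
#2 <3,0,0>
#3 <4,0,0>
#4 <5,0,0>
R:0↔1 J1 <5,1,0>
#5 <6,1,0>
C:5↔3 J2 <6,1,1>
#6 <7,1,1>
R:4↔6 J1 <7,2,1>
R:1↔2 J1 <7,3,1>
PS:1↔5 J2 <7,3,2>
#7 <8,3,2>
PS:4↔0 J2 <8,3,3>
#8 <9,3,3>
PS:2↔8 J2 <9,3,4>
P:7↔8 J1 <9,4,4>
#9 <10,4,4>
PS:9↔0 J2 <10,4,5>
R:7↔0 J1 <10,5,5>
C:9↔7 J2 <10,5,6>
R:1↔3 J1 <10,6,6>
C:9↔1 J2 <10,6,7>
P:6↔1 J1 <10,7,7>
C:8↔3 J2 <10,7,8>
R:9↔5 J1 <10,8,8>
P:8↔4 J1 <10,9,8>
3×9 − 2×9 − 1×8 = 1

M = 1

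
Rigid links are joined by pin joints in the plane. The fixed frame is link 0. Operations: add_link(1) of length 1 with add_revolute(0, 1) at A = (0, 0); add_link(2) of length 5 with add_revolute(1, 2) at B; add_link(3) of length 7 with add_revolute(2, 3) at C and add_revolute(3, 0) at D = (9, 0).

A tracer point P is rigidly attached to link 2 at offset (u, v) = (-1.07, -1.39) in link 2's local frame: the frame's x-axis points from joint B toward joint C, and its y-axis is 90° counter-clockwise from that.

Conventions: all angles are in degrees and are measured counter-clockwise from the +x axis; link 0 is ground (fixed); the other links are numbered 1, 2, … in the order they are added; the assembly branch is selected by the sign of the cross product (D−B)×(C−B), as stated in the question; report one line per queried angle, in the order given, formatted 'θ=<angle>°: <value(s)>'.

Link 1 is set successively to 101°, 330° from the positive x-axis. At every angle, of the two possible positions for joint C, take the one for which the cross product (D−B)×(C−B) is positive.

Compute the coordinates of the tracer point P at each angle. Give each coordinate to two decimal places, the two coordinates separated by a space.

A=(0,0), D=(9.00,0)
θ=101°: B = A + 1.00·(cos101°, sin101°) = (-0.1908, 0.9816)
θ=101°: |BD| = 9.2431
θ=101°: circle(B,5.00) ∩ circle(D,7.00): a=3.3233, h=3.7358
θ=101°:   candidates: C₊=(3.5104,4.3433) cross=34.530; C₋=(2.7169,-3.0859) cross=-34.530
θ=101°:   branch + wants cross > 0 → take C=(3.5104,4.3433) (cross=34.530)
θ=101°: ex = (C−B)/|BC| = (0.7402,0.6723); ey = (-0.6723,0.7402)
θ=101°: P = B + -1.07·ex + -1.39·ey = (-0.0483,-0.7667)
θ=330°: B = A + 1.00·(cos330°, sin330°) = (0.8660, -0.5000)
θ=330°: |BD| = 8.1493
θ=330°: circle(B,5.00) ∩ circle(D,7.00): a=2.6021, h=4.2695
θ=330°:   candidates: C₊=(3.2013,3.9211) cross=34.794; C₋=(3.7252,-4.6018) cross=-34.794
θ=330°:   branch + wants cross > 0 → take C=(3.2013,3.9211) (cross=34.794)
θ=330°: ex = (C−B)/|BC| = (0.4671,0.8842); ey = (-0.8842,0.4671)
θ=330°: P = B + -1.07·ex + -1.39·ey = (1.5953,-2.0953)

θ=101°: -0.05 -0.77
θ=330°: 1.60 -2.10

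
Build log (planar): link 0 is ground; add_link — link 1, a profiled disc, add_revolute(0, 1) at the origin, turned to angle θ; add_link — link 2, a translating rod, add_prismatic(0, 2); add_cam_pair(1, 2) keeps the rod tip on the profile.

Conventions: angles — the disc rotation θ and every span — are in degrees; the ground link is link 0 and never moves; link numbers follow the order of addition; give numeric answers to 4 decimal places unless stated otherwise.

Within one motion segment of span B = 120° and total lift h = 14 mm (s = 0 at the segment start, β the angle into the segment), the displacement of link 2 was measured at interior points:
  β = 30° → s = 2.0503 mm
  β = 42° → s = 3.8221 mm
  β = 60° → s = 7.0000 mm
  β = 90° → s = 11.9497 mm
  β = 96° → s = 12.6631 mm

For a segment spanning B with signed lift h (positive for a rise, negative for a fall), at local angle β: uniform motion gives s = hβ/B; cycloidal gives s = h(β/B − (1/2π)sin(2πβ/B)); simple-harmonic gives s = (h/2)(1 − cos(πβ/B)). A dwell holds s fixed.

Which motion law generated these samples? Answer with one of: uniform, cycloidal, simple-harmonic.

candidates at β/B = r: uniform s = h·r (linear in β); cycloidal s = h·(r − sin(2πr)/(2π)); simple-harmonic s = (h/2)(1 − cos(πr))
β=30°: printed 2.0503 | uniform 3.5000, cycloidal 1.2718, simple-harmonic 2.0503
β=42°: printed 3.8221 | uniform 4.9000, cycloidal 3.0974, simple-harmonic 3.8221
β=60°: printed 7.0000 | uniform 7.0000, cycloidal 7.0000, simple-harmonic 7.0000
β=90°: printed 11.9497 | uniform 10.5000, cycloidal 12.7282, simple-harmonic 11.9497
β=96°: printed 12.6631 | uniform 11.2000, cycloidal 13.3191, simple-harmonic 12.6631
only one law matches every sample → simple-harmonic

simple-harmonic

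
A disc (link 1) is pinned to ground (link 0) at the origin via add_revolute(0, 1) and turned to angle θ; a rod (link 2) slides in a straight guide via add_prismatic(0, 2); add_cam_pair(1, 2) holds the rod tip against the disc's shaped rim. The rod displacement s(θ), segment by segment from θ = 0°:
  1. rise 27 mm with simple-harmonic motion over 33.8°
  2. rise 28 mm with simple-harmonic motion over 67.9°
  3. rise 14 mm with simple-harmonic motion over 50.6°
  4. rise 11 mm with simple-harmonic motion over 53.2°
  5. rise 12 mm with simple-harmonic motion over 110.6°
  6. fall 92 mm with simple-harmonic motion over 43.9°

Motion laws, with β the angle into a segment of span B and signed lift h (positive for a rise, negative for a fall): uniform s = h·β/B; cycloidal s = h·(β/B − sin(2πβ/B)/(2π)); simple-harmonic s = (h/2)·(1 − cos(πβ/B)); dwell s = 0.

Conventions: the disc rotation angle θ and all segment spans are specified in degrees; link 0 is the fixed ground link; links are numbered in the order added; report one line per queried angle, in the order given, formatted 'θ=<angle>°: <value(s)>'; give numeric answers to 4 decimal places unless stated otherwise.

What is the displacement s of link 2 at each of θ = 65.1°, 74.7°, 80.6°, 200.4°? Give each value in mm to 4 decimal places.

segment 1 (0° to 33.8°, simple-harmonic, h = 27) is passed completely: s = 0.0000 + (27) = 27.0000
θ = 65.1° falls in segment 2 (33.8° to 101.7°, simple-harmonic, h = 28): β = 65.1 − 33.8 = 31.3°, B = 67.9°; Δs = 28/2·(1 − cos(π·0.4610)) = 12.2878; s = 27.0000 + 12.2878 = 39.2878
θ = 74.7° falls in segment 2 (33.8° to 101.7°, simple-harmonic, h = 28): β = 74.7 − 33.8 = 40.9°, B = 67.9°; Δs = 28/2·(1 − cos(π·0.6024)) = 18.4247; s = 27.0000 + 18.4247 = 45.4247
θ = 80.6° falls in segment 2 (33.8° to 101.7°, simple-harmonic, h = 28): β = 80.6 − 33.8 = 46.8°, B = 67.9°; Δs = 28/2·(1 − cos(π·0.6892)) = 21.8418; s = 27.0000 + 21.8418 = 48.8418
segment 2 (33.8° to 101.7°, simple-harmonic, h = 28) is passed completely: s = 27.0000 + (28) = 55.0000
segment 3 (101.7° to 152.3°, simple-harmonic, h = 14) is passed completely: s = 55.0000 + (14) = 69.0000
θ = 200.4° falls in segment 4 (152.3° to 205.5°, simple-harmonic, h = 11): β = 200.4 − 152.3 = 48.1°, B = 53.2°; Δs = 11/2·(1 − cos(π·0.9041)) = 10.7524; s = 69.0000 + 10.7524 = 79.7524

θ=65.1°: 39.2878
θ=74.7°: 45.4247
θ=80.6°: 48.8418
θ=200.4°: 79.7524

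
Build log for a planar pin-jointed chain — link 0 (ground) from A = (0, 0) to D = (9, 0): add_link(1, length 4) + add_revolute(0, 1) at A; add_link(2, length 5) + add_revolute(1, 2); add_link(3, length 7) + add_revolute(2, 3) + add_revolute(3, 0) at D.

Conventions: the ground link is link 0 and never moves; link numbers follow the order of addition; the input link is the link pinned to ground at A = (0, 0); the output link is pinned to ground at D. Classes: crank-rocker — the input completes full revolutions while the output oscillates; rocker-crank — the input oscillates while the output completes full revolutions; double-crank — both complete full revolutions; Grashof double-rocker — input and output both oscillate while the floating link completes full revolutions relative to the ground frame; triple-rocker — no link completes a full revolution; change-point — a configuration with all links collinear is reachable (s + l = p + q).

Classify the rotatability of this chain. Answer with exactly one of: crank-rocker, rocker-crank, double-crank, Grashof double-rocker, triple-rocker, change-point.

lengths: ground=9, input=4, coupler=5, output=7
sorted: s=4 (shortest), l=9 (longest), p+q=12
s + l = 13 vs p + q = 12
s + l > p + q → non-Grashof → no link fully rotates → triple-rocker

triple-rocker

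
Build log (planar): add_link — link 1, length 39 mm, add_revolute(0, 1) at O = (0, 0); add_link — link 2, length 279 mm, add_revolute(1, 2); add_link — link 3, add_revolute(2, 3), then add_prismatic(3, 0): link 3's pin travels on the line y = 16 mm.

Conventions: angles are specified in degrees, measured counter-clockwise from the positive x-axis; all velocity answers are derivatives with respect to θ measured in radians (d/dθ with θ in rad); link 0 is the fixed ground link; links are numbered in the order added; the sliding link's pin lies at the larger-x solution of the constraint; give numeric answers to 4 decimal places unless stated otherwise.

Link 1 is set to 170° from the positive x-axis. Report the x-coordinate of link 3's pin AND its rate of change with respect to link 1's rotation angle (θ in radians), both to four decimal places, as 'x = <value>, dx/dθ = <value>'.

geometry: r = 39 mm, L = 279 mm, e = 16 mm
crank pin P = (r cos θ, r sin θ) = (-38.407502, 6.772279)
h = r sin θ − e = 6.772279 − 16 = -9.227721
x = r cos θ + √(L² − h²) = -38.407502 + 278.847358 = 240.439856
dx/dθ = −r sin θ − h·r cos θ/√(L² − h²) (θ in radians; h = -9.227721) = -8.043274

x = 240.4399, dx/dθ = -8.0433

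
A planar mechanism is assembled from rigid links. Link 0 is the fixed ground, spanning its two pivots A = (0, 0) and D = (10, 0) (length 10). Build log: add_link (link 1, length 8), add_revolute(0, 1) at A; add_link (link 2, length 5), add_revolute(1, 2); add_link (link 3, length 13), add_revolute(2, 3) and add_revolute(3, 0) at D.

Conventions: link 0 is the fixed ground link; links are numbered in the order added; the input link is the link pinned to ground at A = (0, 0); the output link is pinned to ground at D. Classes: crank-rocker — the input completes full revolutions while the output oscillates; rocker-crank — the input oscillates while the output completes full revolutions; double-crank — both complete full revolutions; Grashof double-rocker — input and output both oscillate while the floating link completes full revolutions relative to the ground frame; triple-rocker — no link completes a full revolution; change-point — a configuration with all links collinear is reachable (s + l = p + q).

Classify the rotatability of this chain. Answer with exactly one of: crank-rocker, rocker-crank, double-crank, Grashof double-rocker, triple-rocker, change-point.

lengths: ground=10, input=8, coupler=5, output=13
sorted: s=5 (shortest), l=13 (longest), p+q=18
s + l = 18 vs p + q = 18
s + l = p + q → change-point (collinear configuration reachable)

change-point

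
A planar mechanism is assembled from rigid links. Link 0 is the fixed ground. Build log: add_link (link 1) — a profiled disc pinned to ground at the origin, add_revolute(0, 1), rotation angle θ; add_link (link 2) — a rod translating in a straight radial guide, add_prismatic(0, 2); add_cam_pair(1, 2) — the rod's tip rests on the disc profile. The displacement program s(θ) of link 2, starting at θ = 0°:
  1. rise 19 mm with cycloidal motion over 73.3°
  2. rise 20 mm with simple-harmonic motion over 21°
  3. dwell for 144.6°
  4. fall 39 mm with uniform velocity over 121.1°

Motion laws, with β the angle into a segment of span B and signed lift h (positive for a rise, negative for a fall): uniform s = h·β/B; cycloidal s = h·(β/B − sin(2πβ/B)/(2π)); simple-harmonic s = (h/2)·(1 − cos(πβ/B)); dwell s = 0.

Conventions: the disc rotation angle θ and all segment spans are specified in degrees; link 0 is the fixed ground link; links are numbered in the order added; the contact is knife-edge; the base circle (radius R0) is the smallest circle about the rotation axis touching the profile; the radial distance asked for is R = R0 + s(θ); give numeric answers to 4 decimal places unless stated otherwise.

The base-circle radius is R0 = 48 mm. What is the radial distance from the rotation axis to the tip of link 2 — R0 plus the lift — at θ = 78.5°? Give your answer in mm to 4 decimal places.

seg 1 [0°–73.3°] cycloidal, h=19: full span → s += 19 → s = 19.0000
seg 2 [73.3°–94.3°] simple-harmonic, h=20: θ=78.5° here. β=5.2, B=21. 20/2·(1 − cos(π·0.2476)) = 2.8762 → s = 21.8762
R = R0 + s = 48 + 21.8762 = 69.8762

69.8762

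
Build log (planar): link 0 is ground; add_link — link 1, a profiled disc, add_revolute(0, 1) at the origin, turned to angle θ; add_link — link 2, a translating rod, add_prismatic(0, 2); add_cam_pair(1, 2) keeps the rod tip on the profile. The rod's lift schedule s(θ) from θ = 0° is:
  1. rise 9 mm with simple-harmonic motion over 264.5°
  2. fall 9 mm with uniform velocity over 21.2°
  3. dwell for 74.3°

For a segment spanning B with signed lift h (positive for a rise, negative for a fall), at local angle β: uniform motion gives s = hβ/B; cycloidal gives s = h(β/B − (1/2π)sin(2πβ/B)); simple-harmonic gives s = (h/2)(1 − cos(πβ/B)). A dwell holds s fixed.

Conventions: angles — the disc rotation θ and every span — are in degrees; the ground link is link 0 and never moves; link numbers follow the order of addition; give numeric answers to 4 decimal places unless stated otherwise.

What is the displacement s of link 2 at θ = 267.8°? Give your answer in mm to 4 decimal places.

seg 1 [0°–264.5°] simple-harmonic, h=9: full span → s += 9 → s = 9.0000
seg 2 [264.5°–285.7°] uniform, h=-9: θ=267.8° here. β=3.3, B=21.2. -9·3.3/21.2 = -1.4009 → s = 7.5991

7.5991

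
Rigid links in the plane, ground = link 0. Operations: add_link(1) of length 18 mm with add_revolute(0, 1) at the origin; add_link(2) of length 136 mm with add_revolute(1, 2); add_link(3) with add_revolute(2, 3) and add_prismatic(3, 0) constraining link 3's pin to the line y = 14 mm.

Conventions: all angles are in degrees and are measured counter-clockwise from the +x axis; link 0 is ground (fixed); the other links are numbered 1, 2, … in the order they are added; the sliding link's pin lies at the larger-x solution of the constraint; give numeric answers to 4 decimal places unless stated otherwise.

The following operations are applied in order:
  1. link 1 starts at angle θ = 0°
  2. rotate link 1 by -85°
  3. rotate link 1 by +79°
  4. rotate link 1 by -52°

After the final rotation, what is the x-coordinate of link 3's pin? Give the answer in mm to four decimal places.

geometry: r = 18 mm, L = 136 mm, e = 14 mm; θ starts at 0°
rotate link 1 by -85°: θ ← 0° -85° = -85°
rotate link 1 by +79°: θ ← -85° +79° = -6°
rotate link 1 by -52°: θ ← -6° -52° = -58°
crank pin P = (r cos θ, r sin θ) = (9.538547, -15.264866)
h = r sin θ − e = -15.264866 − 14 = -29.264866
x = r cos θ + √(L² − h²) = 9.538547 + 132.814034 = 142.352581

142.3526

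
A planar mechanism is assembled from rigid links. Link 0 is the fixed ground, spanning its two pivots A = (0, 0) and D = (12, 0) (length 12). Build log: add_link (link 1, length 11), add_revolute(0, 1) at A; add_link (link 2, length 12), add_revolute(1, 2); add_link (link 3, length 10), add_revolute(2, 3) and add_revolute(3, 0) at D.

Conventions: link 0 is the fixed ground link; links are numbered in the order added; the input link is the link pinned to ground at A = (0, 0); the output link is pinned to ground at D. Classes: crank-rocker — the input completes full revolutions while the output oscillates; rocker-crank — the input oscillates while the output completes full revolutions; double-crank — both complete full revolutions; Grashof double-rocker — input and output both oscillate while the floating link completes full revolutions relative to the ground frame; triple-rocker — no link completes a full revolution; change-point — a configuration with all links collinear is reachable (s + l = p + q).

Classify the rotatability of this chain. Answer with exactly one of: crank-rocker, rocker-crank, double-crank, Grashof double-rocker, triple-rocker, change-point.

lengths: ground=12, input=11, coupler=12, output=10
sorted: s=10 (shortest), l=12 (longest), p+q=23
s + l = 22 vs p + q = 23
s + l < p + q (Grashof) with shortest = output link → rocker-crank

rocker-crank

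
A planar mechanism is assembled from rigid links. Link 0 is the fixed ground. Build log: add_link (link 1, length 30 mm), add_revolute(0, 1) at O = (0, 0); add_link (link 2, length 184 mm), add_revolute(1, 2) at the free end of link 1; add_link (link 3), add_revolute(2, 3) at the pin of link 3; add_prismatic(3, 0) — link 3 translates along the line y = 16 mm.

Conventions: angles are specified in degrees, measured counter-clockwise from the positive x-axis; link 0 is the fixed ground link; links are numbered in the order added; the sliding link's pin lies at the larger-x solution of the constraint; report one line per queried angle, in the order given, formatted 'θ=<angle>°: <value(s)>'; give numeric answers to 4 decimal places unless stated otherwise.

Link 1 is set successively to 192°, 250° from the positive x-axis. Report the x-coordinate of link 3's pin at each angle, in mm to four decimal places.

geometry: r = 30 mm, L = 184 mm, e = 16 mm
θ=192°: crank pin P = (r cos θ, r sin θ) = (-29.344428, -6.237351)
θ=192°: h = r sin θ − e = -6.237351 − 16 = -22.237351
θ=192°: x = r cos θ + √(L² − h²) = -29.344428 + 182.651308 = 153.306880
θ=250°: crank pin P = (r cos θ, r sin θ) = (-10.260604, -28.190779)
θ=250°: h = r sin θ − e = -28.190779 − 16 = -44.190779
θ=250°: x = r cos θ + √(L² − h²) = -10.260604 + 178.614599 = 168.353995

θ=192°: 153.3069
θ=250°: 168.3540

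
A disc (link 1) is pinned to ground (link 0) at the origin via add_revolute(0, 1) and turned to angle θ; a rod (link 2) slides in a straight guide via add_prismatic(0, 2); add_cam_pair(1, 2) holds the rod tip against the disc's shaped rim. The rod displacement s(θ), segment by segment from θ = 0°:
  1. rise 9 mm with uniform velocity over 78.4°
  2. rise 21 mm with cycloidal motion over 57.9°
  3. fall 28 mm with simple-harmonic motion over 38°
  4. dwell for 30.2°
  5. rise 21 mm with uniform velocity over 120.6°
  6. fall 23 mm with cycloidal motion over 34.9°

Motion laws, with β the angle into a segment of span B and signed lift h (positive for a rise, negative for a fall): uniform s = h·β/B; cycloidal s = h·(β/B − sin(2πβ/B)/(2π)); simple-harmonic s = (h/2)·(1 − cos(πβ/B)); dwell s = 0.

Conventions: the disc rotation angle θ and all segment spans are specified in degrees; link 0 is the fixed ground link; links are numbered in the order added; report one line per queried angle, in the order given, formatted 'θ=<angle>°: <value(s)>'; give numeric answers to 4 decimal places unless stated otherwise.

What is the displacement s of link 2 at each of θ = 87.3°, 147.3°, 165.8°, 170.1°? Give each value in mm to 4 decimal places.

segment 1 (0° to 78.4°, uniform, h = 9) is passed completely: s = 0.0000 + (9) = 9.0000
θ = 87.3° falls in segment 2 (78.4° to 136.3°, cycloidal, h = 21): β = 87.3 − 78.4 = 8.9°, B = 57.9°; Δs = 21·(0.1537 − sin(2π·0.1537)/(2π)) = 0.4789; s = 9.0000 + 0.4789 = 9.4789
segment 2 (78.4° to 136.3°, cycloidal, h = 21) is passed completely: s = 9.0000 + (21) = 30.0000
θ = 147.3° falls in segment 3 (136.3° to 174.3°, simple-harmonic, h = -28): β = 147.3 − 136.3 = 11°, B = 38°; Δs = -28/2·(1 − cos(π·0.2895)) = -5.4010; s = 30.0000 − 5.4010 = 24.5990
θ = 165.8° falls in segment 3 (136.3° to 174.3°, simple-harmonic, h = -28): β = 165.8 − 136.3 = 29.5°, B = 38°; Δs = -28/2·(1 − cos(π·0.7763)) = -24.6832; s = 30.0000 − 24.6832 = 5.3168
θ = 170.1° falls in segment 3 (136.3° to 174.3°, simple-harmonic, h = -28): β = 170.1 − 136.3 = 33.8°, B = 38°; Δs = -28/2·(1 − cos(π·0.8895)) = -27.1645; s = 30.0000 − 27.1645 = 2.8355

θ=87.3°: 9.4789
θ=147.3°: 24.5990
θ=165.8°: 5.3168
θ=170.1°: 2.8355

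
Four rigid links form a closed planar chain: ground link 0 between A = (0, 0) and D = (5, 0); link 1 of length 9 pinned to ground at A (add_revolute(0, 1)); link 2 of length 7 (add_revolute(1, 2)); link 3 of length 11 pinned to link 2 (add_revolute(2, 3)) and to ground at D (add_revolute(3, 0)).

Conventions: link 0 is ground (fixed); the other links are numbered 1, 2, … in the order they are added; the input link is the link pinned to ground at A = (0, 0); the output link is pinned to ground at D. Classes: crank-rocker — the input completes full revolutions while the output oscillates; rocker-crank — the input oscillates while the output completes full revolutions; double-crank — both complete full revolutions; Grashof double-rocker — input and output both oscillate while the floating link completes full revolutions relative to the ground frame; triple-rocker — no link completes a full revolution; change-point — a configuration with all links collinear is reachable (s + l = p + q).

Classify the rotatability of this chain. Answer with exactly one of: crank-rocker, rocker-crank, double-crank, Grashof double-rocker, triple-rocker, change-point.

lengths: ground=5, input=9, coupler=7, output=11
sorted: s=5 (shortest), l=11 (longest), p+q=16
s + l = 16 vs p + q = 16
s + l = p + q → change-point (collinear configuration reachable)

change-point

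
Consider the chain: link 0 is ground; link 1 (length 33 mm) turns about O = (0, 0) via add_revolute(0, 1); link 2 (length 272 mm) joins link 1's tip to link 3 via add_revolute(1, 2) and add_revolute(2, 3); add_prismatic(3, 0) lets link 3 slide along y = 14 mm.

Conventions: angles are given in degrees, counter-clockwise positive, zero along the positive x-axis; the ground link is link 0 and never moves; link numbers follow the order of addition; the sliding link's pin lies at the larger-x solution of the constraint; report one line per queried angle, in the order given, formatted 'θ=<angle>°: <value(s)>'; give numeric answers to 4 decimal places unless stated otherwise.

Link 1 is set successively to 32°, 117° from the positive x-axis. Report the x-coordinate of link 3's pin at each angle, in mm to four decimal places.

geometry: r = 33 mm, L = 272 mm, e = 14 mm
θ=32°: crank pin P = (r cos θ, r sin θ) = (27.985587, 17.487336)
θ=32°: h = r sin θ − e = 17.487336 − 14 = 3.487336
θ=32°: x = r cos θ + √(L² − h²) = 27.985587 + 271.977643 = 299.963231
θ=117°: crank pin P = (r cos θ, r sin θ) = (-14.981686, 29.403215)
θ=117°: h = r sin θ − e = 29.403215 − 14 = 15.403215
θ=117°: x = r cos θ + √(L² − h²) = -14.981686 + 271.563512 = 256.581825

θ=32°: 299.9632
θ=117°: 256.5818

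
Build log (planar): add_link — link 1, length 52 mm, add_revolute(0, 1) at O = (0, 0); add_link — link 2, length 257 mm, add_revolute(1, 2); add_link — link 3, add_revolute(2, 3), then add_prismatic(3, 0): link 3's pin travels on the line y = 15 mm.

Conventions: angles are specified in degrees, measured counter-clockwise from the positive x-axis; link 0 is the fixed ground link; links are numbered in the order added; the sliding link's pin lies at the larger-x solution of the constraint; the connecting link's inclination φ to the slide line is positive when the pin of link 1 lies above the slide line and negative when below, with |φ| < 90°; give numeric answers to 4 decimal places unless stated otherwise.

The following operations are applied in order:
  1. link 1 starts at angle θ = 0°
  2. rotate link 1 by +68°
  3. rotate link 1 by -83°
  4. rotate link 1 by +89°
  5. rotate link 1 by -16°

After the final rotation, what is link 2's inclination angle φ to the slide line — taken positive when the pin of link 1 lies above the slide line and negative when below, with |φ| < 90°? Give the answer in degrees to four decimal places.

geometry: r = 52 mm, L = 257 mm, e = 15 mm; θ starts at 0°
rotate link 1 by +68°: θ ← 0° +68° = 68°
rotate link 1 by -83°: θ ← 68° -83° = -15°
rotate link 1 by +89°: θ ← -15° +89° = 74°
rotate link 1 by -16°: θ ← 74° -16° = 58°
h = r sin θ − e = 44.098501 − 15 = 29.098501
sin φ = h / L = 29.098501 / 257 = 0.11322374
φ = arcsin(0.11322374) = 6.501184°

6.5012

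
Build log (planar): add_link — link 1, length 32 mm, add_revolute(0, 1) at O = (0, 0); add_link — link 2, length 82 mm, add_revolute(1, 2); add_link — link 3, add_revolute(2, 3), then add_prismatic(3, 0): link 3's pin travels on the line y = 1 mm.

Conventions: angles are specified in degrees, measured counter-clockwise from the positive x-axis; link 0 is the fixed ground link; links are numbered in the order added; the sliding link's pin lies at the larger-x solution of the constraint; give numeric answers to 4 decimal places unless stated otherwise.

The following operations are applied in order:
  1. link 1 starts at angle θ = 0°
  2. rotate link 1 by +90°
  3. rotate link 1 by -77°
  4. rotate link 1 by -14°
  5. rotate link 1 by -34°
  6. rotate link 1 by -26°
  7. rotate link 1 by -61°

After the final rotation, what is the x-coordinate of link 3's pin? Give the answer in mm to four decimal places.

geometry: r = 32 mm, L = 82 mm, e = 1 mm; θ starts at 0°
rotate link 1 by +90°: θ ← 0° +90° = 90°
rotate link 1 by -77°: θ ← 90° -77° = 13°
rotate link 1 by -14°: θ ← 13° -14° = -1°
rotate link 1 by -34°: θ ← -1° -34° = -35°
rotate link 1 by -26°: θ ← -35° -26° = -61°
rotate link 1 by -61°: θ ← -61° -61° = -122°
crank pin P = (r cos θ, r sin θ) = (-16.957416, -27.137539)
h = r sin θ − e = -27.137539 − 1 = -28.137539
x = r cos θ + √(L² − h²) = -16.957416 + 77.021289 = 60.063872

60.0639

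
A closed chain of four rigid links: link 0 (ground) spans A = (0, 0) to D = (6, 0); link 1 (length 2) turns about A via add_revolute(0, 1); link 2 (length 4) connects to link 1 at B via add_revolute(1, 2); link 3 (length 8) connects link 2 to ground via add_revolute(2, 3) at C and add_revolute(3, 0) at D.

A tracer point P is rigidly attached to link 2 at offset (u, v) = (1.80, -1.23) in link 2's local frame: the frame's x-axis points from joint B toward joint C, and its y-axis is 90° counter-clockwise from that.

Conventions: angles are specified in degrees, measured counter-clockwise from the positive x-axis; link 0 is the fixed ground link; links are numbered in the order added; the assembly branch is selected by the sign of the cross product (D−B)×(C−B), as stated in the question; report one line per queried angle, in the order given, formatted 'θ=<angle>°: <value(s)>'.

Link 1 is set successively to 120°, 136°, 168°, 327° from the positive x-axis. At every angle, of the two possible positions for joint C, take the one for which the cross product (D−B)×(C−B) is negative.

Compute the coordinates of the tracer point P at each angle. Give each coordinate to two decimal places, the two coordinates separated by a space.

A=(0,0), D=(6.00,0)
θ=120°: B = A + 2.00·(cos120°, sin120°) = (-1.0000, 1.7321)
θ=120°: |BD| = 7.2111
θ=120°: circle(B,4.00) ∩ circle(D,8.00): a=0.2774, h=3.9904
θ=120°:   candidates: C₊=(0.2277,5.5390) cross=28.775; C₋=(-1.6892,-2.2081) cross=-28.775
θ=120°:   branch - wants cross < 0 → take C=(-1.6892,-2.2081) (cross=-28.775)
θ=120°: ex = (C−B)/|BC| = (-0.1723,-0.9850); ey = (0.9850,-0.1723)
θ=120°: P = B + 1.80·ex + -1.23·ey = (-2.5218,0.1709)
θ=136°: B = A + 2.00·(cos136°, sin136°) = (-1.4387, 1.3893)
θ=136°: |BD| = 7.5673
θ=136°: circle(B,4.00) ∩ circle(D,8.00): a=0.6121, h=3.9529
θ=136°:   candidates: C₊=(-0.1112,5.1626) cross=29.913; C₋=(-1.5627,-2.6088) cross=-29.913
θ=136°:   branch - wants cross < 0 → take C=(-1.5627,-2.6088) (cross=-29.913)
θ=136°: ex = (C−B)/|BC| = (-0.0310,-0.9995); ey = (0.9995,-0.0310)
θ=136°: P = B + 1.80·ex + -1.23·ey = (-2.7239,-0.3717)
θ=168°: B = A + 2.00·(cos168°, sin168°) = (-1.9563, 0.4158)
θ=168°: |BD| = 7.9672
θ=168°: circle(B,4.00) ∩ circle(D,8.00): a=0.9712, h=3.8803
θ=168°:   candidates: C₊=(-0.7839,4.2401) cross=30.915; C₋=(-1.1889,-3.5099) cross=-30.915
θ=168°:   branch - wants cross < 0 → take C=(-1.1889,-3.5099) (cross=-30.915)
θ=168°: ex = (C−B)/|BC| = (0.1918,-0.9814); ey = (0.9814,0.1918)
θ=168°: P = B + 1.80·ex + -1.23·ey = (-2.8181,-1.5867)
θ=327°: B = A + 2.00·(cos327°, sin327°) = (1.6773, -1.0893)
θ=327°: |BD| = 4.4578
θ=327°: circle(B,4.00) ∩ circle(D,8.00): a=-3.1549, h=2.4589
θ=327°:   candidates: C₊=(-1.9828,0.5242) cross=10.961; C₋=(-0.7811,-4.2446) cross=-10.961
θ=327°:   branch - wants cross < 0 → take C=(-0.7811,-4.2446) (cross=-10.961)
θ=327°: ex = (C−B)/|BC| = (-0.6146,-0.7888); ey = (0.7888,-0.6146)
θ=327°: P = B + 1.80·ex + -1.23·ey = (-0.3992,-1.7532)

θ=120°: -2.52 0.17
θ=136°: -2.72 -0.37
θ=168°: -2.82 -1.59
θ=327°: -0.40 -1.75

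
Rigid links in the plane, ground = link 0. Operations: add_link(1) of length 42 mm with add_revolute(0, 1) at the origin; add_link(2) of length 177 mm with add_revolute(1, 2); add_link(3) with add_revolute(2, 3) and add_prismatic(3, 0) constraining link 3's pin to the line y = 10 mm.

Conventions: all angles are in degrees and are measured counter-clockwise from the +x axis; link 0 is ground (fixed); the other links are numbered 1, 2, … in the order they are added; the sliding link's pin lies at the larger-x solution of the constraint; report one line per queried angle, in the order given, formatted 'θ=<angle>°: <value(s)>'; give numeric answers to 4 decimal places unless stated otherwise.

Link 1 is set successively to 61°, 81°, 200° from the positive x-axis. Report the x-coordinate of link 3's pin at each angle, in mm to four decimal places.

geometry: r = 42 mm, L = 177 mm, e = 10 mm
θ=61°: crank pin P = (r cos θ, r sin θ) = (20.362004, 36.734028)
θ=61°: h = r sin θ − e = 36.734028 − 10 = 26.734028
θ=61°: x = r cos θ + √(L² − h²) = 20.362004 + 174.969402 = 195.331406
θ=81°: crank pin P = (r cos θ, r sin θ) = (6.570248, 41.482910)
θ=81°: h = r sin θ − e = 41.482910 − 10 = 31.482910
θ=81°: x = r cos θ + √(L² − h²) = 6.570248 + 174.177571 = 180.747819
θ=200°: crank pin P = (r cos θ, r sin θ) = (-39.467090, -14.364846)
θ=200°: h = r sin θ − e = -14.364846 − 10 = -24.364846
θ=200°: x = r cos θ + √(L² − h²) = -39.467090 + 175.315014 = 135.847924

θ=61°: 195.3314
θ=81°: 180.7478
θ=200°: 135.8479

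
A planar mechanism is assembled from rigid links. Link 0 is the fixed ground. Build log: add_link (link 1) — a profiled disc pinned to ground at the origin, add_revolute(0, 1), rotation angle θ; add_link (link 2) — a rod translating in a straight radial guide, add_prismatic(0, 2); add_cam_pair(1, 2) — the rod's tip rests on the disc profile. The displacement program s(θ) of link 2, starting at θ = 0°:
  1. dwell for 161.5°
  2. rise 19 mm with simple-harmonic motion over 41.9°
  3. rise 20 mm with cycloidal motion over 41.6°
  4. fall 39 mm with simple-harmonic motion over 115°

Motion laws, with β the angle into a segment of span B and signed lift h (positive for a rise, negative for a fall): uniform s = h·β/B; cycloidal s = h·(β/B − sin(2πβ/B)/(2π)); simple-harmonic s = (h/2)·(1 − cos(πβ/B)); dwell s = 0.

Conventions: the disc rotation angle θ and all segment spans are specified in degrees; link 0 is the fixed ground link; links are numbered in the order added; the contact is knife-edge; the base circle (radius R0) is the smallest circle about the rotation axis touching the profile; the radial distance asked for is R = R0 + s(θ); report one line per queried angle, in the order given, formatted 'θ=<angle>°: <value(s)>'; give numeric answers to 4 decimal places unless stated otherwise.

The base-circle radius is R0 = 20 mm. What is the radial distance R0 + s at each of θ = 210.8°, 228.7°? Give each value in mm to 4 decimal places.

seg 1 [0°–161.5°] dwell: s stays 0.0000
seg 2 [161.5°–203.4°] simple-harmonic, h=19: full span → s += 19 → s = 19.0000
seg 3 [203.4°–245°] cycloidal, h=20: θ=210.8° here. β=7.4, B=41.6. 20·(0.1779 − sin(2π·0.1779)/(2π)) = 0.6958 → s = 19.6958
seg 3 [203.4°–245°] cycloidal, h=20: θ=228.7° here. β=25.3, B=41.6. 20·(0.6082 − sin(2π·0.6082)/(2π)) = 14.1642 → s = 33.1642
θ=210.8°: R = R0 + s = 20 + 19.6958 = 39.6958
θ=228.7°: R = R0 + s = 20 + 33.1642 = 53.1642

θ=210.8°: 39.6958
θ=228.7°: 53.1642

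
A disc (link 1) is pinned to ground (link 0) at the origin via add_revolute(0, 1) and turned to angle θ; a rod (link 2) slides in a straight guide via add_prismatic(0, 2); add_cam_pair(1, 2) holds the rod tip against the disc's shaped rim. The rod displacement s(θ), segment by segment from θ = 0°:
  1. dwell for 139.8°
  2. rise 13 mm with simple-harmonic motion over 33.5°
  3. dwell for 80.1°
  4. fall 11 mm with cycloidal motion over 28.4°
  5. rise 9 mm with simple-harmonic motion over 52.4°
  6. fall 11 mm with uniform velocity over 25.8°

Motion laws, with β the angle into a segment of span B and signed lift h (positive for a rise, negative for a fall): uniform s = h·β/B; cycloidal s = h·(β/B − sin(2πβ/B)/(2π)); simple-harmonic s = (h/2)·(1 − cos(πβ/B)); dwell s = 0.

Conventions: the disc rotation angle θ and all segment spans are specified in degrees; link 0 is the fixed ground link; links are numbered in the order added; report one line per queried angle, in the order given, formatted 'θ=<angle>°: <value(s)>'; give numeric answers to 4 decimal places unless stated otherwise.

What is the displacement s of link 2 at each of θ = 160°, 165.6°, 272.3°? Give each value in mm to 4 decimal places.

segment 1 (0° to 139.8°, dwell): s unchanged at 0.0000
θ = 160° falls in segment 2 (139.8° to 173.3°, simple-harmonic, h = 13): β = 160 − 139.8 = 20.2°, B = 33.5°; Δs = 13/2·(1 − cos(π·0.6030)) = 8.5665; s = 0.0000 + 8.5665 = 8.5665
θ = 165.6° falls in segment 2 (139.8° to 173.3°, simple-harmonic, h = 13): β = 165.6 − 139.8 = 25.8°, B = 33.5°; Δs = 13/2·(1 − cos(π·0.7701)) = 11.3777; s = 0.0000 + 11.3777 = 11.3777
segment 2 (139.8° to 173.3°, simple-harmonic, h = 13) is passed completely: s = 0.0000 + (13) = 13.0000
segment 3 (173.3° to 253.4°, dwell): s unchanged at 13.0000
θ = 272.3° falls in segment 4 (253.4° to 281.8°, cycloidal, h = -11): β = 272.3 − 253.4 = 18.9°, B = 28.4°; Δs = -11·(0.6655 − sin(2π·0.6655)/(2π)) = -8.8301; s = 13.0000 − 8.8301 = 4.1699

θ=160°: 8.5665
θ=165.6°: 11.3777
θ=272.3°: 4.1699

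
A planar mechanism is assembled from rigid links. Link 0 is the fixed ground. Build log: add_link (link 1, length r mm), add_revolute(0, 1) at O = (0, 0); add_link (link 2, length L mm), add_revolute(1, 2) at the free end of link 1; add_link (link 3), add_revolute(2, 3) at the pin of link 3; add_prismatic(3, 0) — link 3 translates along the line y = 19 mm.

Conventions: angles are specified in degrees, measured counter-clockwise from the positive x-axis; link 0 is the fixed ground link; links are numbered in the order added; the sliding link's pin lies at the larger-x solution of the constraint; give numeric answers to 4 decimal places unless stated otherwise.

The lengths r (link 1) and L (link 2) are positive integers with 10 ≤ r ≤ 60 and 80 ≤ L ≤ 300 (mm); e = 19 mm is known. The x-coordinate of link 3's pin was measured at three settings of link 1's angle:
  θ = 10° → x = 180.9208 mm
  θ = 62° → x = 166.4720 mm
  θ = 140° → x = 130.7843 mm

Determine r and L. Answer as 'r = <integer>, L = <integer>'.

constraint per measurement: (x − r cos θ)² + (r sin θ − e)² = L²
subtracting the θ₁ and θ₂ equations cancels the r² and L² terms:
r = (x₁² − x₂²) / (2[(x₁cos θ₁ + e sin θ₁) − (x₂cos θ₂ + e sin θ₂)]) = 29.0000 → r = 29
L² = (x₁ − r cos θ₁)² + (r sin θ₁ − e)² = 23408.9876 → L = 153.0000 → L = 153
check at θ₃=140°: x = 130.7843 (printed 130.7843) ✓

r = 29, L = 153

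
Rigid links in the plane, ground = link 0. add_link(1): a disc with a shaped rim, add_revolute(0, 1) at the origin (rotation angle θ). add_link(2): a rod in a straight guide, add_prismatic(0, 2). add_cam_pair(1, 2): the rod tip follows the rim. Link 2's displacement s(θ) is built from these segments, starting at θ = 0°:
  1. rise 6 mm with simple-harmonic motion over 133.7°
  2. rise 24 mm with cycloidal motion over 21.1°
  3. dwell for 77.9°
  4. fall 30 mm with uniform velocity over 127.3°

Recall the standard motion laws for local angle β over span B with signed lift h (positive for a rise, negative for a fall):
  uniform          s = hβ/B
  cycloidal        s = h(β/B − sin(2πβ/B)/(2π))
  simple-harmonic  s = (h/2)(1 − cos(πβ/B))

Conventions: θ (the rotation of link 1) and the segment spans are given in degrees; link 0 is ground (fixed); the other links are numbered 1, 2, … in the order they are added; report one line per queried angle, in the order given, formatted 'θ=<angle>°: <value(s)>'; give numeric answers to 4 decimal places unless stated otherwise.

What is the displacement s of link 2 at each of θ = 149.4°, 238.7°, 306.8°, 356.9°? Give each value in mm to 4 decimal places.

segment 1 (0° to 133.7°, simple-harmonic, h = 6) is passed completely: s = 0.0000 + (6) = 6.0000
θ = 149.4° falls in segment 2 (133.7° to 154.8°, cycloidal, h = 24): β = 149.4 − 133.7 = 15.7°, B = 21.1°; Δs = 24·(0.7441 − sin(2π·0.7441)/(2π)) = 21.6749; s = 6.0000 + 21.6749 = 27.6749
segment 2 (133.7° to 154.8°, cycloidal, h = 24) is passed completely: s = 6.0000 + (24) = 30.0000
segment 3 (154.8° to 232.7°, dwell): s unchanged at 30.0000
θ = 238.7° falls in segment 4 (232.7° to 360°, uniform, h = -30): β = 238.7 − 232.7 = 6°, B = 127.3°; Δs = -30·6/127.3 = -1.4140; s = 30.0000 − 1.4140 = 28.5860
θ = 306.8° falls in segment 4 (232.7° to 360°, uniform, h = -30): β = 306.8 − 232.7 = 74.1°, B = 127.3°; Δs = -30·74.1/127.3 = -17.4627; s = 30.0000 − 17.4627 = 12.5373
θ = 356.9° falls in segment 4 (232.7° to 360°, uniform, h = -30): β = 356.9 − 232.7 = 124.2°, B = 127.3°; Δs = -30·124.2/127.3 = -29.2694; s = 30.0000 − 29.2694 = 0.7306

θ=149.4°: 27.6749
θ=238.7°: 28.5860
θ=306.8°: 12.5373
θ=356.9°: 0.7306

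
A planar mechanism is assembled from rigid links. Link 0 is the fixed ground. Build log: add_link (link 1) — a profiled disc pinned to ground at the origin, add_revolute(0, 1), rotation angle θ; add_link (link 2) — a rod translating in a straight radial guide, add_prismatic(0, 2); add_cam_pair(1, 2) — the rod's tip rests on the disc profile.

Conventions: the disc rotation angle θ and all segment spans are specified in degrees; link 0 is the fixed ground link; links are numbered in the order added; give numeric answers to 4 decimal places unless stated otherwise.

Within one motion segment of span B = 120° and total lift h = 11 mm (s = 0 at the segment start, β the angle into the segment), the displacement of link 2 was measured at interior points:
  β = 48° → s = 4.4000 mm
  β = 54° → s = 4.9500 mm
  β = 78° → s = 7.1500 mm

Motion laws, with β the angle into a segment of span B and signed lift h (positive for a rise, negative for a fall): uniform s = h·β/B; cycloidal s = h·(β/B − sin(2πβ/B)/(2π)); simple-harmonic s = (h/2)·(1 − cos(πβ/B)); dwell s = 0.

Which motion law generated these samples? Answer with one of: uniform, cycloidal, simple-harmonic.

candidates at β/B = r: uniform s = h·r (linear in β); cycloidal s = h·(r − sin(2πr)/(2π)); simple-harmonic s = (h/2)(1 − cos(πr))
β=48°: printed 4.4000 | uniform 4.4000, cycloidal 3.3710, simple-harmonic 3.8004
β=54°: printed 4.9500 | uniform 4.9500, cycloidal 4.4090, simple-harmonic 4.6396
β=78°: printed 7.1500 | uniform 7.1500, cycloidal 8.5663, simple-harmonic 7.9969
only one law matches every sample → uniform

uniform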